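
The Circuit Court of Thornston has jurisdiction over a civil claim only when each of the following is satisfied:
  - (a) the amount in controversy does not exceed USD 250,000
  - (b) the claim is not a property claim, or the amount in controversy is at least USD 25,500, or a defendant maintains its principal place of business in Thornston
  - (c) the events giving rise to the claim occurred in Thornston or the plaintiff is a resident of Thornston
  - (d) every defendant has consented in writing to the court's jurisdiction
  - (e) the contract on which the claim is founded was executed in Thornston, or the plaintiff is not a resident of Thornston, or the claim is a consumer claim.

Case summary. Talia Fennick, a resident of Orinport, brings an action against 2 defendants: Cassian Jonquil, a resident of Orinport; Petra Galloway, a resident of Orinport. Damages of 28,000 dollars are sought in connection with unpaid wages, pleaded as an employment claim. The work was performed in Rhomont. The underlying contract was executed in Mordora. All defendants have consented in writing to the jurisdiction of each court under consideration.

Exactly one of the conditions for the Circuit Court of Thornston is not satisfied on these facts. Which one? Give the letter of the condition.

(c)

The Circuit Court of Thornston:
  (a) The amount in controversy is $28,000, within the $250,000 ceiling. Condition met.
  (b) The claim is an employment claim, not a property claim, so this disjunct is met. Condition met.
  (c) The operative events occurred in Rhomont, not Thornston; the plaintiff resides in Orinport, not Thornston — no alternative holds. Not met.
  (d) Every defendant has filed written consent. Satisfied.
  (e) The plaintiff resides in Orinport, which is not Thornston — that alternative is enough. Met.
Only condition (c) fails.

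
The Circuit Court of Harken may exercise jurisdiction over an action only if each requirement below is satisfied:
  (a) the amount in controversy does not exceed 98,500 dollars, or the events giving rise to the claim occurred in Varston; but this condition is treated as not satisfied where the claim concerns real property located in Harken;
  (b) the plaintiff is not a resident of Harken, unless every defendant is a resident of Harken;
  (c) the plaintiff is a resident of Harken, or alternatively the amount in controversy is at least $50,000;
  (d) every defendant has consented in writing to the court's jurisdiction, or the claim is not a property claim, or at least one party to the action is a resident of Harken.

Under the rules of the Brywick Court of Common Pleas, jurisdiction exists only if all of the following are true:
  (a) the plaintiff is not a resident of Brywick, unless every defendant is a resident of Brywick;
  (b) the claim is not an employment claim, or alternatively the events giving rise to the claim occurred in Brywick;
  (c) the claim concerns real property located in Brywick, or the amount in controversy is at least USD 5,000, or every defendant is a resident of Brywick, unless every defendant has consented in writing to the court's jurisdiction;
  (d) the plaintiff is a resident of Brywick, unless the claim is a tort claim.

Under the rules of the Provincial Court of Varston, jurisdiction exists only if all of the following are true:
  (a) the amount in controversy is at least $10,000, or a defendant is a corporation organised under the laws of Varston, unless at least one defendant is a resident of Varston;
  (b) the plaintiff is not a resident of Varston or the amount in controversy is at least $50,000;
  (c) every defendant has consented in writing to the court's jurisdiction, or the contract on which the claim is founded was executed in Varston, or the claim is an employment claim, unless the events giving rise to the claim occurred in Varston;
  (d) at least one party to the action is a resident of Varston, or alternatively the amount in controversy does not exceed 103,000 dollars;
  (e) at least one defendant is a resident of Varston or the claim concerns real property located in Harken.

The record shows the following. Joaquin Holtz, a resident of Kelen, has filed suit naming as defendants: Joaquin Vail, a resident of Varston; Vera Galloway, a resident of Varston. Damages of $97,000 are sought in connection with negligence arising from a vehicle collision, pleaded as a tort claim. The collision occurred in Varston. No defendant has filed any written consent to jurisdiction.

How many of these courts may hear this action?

3

The Circuit Court of Harken:
  (a) The amount in controversy is USD 97,000, within the 98,500 dollars ceiling — that alternative is enough. The exception is not triggered, since the claim does not concern real property. Condition met.
  (b) The plaintiff resides in Kelen, which is not Harken. Met.
  (c) The amount in controversy is USD 97,000, which meets the 50,000 dollars floor — that alternative is enough. Satisfied.
  (d) The claim is a tort claim, not a property claim, so this disjunct is met. Satisfied.
  → Every requirement is satisfied — jurisdiction.
The Brywick Court of Common Pleas:
  (a) The plaintiff resides in Kelen, which is not Brywick. Satisfied.
  (b) The claim is a tort claim, not an employment claim, which satisfies one of the alternatives. Satisfied.
  (c) The amount in controversy is USD 97,000, which meets the USD 5,000 floor, which satisfies one of the alternatives. Condition met.
  (d) The plaintiff resides in Kelen, not Brywick. But the claim is a tort claim, and the 'unless' clause therefore excuses the requirement. Condition met.
  → Jurisdiction lies.
The Provincial Court of Varston:
  (a) The amount in controversy is 97,000 dollars, which meets the $10,000 floor, so this disjunct is met. Satisfied.
  (b) The plaintiff resides in Kelen, which is not Varston, so this disjunct is met. Condition met.
  (c) No such written consent has been filed; no contract (and hence no place of execution) is alleged; the claim is a tort claim, not an employment claim — every alternative fails. However, the operative events occurred in Varston, so the 'unless' proviso supplies this condition. Met.
  (d) Joaquin Vail resides in Varston — that alternative is enough. Satisfied.
  (e) Joaquin Vail resides in Varston, which satisfies one of the alternatives. Met.
  → The court has jurisdiction.
Courts with jurisdiction: the Circuit Court of Harken, the Brywick Court of Common Pleas, the Provincial Court of Varston — 3 in total.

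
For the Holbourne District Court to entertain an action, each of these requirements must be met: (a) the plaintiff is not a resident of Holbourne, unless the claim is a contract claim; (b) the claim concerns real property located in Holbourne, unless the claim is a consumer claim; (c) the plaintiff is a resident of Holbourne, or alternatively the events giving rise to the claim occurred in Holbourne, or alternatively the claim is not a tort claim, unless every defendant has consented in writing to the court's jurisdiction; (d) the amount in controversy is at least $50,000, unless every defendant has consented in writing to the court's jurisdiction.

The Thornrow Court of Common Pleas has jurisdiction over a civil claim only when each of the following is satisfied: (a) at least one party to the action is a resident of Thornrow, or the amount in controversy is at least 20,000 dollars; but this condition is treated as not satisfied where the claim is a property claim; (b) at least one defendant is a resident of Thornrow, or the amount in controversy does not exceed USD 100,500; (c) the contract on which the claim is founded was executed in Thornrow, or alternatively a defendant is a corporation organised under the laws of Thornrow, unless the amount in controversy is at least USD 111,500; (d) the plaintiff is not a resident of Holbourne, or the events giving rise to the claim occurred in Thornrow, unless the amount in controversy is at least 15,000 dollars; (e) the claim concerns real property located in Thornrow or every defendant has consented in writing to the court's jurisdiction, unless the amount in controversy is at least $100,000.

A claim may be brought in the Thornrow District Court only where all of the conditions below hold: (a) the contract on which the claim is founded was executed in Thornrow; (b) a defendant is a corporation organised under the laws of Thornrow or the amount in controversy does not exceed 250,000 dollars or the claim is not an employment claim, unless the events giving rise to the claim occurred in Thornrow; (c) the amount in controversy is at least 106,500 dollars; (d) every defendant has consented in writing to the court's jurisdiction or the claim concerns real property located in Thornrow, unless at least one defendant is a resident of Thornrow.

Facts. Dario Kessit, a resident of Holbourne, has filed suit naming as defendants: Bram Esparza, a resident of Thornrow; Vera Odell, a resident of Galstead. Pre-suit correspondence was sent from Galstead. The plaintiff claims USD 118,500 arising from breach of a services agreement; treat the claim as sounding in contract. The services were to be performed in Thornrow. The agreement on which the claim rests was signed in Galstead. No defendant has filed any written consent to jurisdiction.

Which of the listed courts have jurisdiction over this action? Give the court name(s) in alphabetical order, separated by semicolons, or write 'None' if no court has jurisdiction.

The Holbourne District Court:
  (a) The plaintiff resides in Holbourne. But the claim is a contract claim, and the 'unless' clause therefore excuses the requirement. Condition met.
  (b) The claim does not concern real property. Nor does the 'unless' clause help: the claim is a contract claim, not a consumer claim. Not satisfied.
  (c) The plaintiff resides in Holbourne — that alternative is enough. Met.
  (d) The amount in controversy is $118,500, which meets the 50,000 dollars floor. Condition met.
  → At least one condition fails; no jurisdiction.
The Thornrow Court of Common Pleas:
  (a) Bram Esparza resides in Thornrow, which satisfies one of the alternatives. And the carve-out is inapplicable — the claim is a contract claim, not a property claim. Met.
  (b) Bram Esparza resides in Thornrow, so one alternative holds. Condition met.
  (c) The contract was executed in Galstead, not Thornrow; no defendant is a corporation — every alternative fails. The proviso rescues it, though: the amount in controversy is 118,500 dollars, which meets the 111,500 dollars floor. Satisfied.
  (d) The operative events occurred in Thornrow — that alternative is enough. Condition met.
  (e) The claim does not concern real property; no such written consent has been filed — every alternative fails. However, the amount in controversy is 118,500 dollars, which meets the $100,000 floor, so the 'unless' proviso supplies this condition. Met.
  → Jurisdiction lies.
The Thornrow District Court:
  (a) The contract was executed in Galstead, not Thornrow. Fails.
  (b) The amount in controversy is 118,500 dollars, within the USD 250,000 ceiling, so this disjunct is met. Condition met.
  (c) The amount in controversy is 118,500 dollars, which meets the USD 106,500 floor. Satisfied.
  (d) No such written consent has been filed; the claim does not concern real property — no alternative holds. But Bram Esparza resides in Thornrow, and the 'unless' clause therefore excuses the requirement. Condition met.
  → At least one condition fails; no jurisdiction.

the Thornrow Court of Common Pleas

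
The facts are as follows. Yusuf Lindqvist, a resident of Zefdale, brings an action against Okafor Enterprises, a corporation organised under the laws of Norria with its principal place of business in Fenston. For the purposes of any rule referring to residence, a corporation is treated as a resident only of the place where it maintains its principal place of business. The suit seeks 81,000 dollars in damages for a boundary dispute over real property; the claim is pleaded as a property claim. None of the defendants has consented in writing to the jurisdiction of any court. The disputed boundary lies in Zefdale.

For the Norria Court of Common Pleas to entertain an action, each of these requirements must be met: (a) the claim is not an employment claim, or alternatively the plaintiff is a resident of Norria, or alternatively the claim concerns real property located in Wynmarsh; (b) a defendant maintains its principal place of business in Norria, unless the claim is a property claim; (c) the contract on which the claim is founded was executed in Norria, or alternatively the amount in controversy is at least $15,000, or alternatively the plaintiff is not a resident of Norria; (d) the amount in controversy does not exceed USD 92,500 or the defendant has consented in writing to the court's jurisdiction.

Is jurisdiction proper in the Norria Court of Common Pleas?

Yes

The Norria Court of Common Pleas:
  (a) The claim is a property claim, not an employment claim, which satisfies one of the alternatives. Condition met.
  (b) The corporate defendant(s) have their principal place of business in Fenston, not Norria. The proviso rescues it, though: the claim is a property claim. Condition met.
  (c) The amount in controversy is USD 81,000, which meets the 15,000 dollars floor — that alternative is enough. Condition met.
  (d) The amount in controversy is $81,000, within the $92,500 ceiling, so this disjunct is met. Satisfied.
  → Jurisdiction lies.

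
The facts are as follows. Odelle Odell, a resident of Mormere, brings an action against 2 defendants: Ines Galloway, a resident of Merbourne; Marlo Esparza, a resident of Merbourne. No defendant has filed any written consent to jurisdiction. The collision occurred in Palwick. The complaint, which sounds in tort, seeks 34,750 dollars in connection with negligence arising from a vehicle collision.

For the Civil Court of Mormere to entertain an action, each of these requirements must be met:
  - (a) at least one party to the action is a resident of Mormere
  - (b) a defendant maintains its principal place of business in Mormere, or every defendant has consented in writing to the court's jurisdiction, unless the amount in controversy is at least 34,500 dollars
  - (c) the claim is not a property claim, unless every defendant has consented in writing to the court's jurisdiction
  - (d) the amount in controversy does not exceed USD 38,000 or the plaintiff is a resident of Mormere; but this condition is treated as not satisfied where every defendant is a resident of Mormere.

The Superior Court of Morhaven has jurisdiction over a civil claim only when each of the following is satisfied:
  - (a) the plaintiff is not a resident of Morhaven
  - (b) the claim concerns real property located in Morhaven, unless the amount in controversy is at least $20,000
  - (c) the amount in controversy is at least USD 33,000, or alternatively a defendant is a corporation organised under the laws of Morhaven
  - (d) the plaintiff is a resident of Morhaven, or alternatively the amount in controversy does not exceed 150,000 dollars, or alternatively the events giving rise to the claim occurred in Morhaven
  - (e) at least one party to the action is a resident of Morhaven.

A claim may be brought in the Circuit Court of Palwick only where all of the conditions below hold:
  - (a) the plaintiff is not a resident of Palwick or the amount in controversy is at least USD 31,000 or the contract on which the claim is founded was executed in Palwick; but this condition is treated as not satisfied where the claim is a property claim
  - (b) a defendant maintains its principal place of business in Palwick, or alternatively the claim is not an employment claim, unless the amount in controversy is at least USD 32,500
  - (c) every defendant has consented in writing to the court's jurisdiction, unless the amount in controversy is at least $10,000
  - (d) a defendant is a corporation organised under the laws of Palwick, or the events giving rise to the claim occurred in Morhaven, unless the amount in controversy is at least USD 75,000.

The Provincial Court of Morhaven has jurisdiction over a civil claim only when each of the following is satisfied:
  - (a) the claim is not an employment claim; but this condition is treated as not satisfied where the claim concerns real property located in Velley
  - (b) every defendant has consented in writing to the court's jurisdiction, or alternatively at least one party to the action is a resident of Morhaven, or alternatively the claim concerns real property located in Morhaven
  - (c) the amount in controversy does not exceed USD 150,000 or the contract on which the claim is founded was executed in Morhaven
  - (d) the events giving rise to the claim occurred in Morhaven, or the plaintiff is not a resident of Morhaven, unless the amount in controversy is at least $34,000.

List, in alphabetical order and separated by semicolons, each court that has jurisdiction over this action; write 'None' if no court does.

the Civil Court of Mormere

The Civil Court of Mormere:
  (a) Odelle Odell resides in Mormere. Satisfied.
  (b) No defendant is a corporation; no such written consent has been filed — every alternative fails. However, the amount in controversy is 34,750 dollars, which meets the $34,500 floor, so the 'unless' proviso supplies this condition. Met.
  (c) The claim is a tort claim, not a property claim. Met.
  (d) The amount in controversy is $34,750, within the 38,000 dollars ceiling, which satisfies one of the alternatives. And the carve-out is inapplicable — the defendants reside as follows — Ines Galloway in Merbourne, Marlo Esparza in Merbourne — not all in Mormere. Met.
  → The court has jurisdiction.
The Superior Court of Morhaven:
  (a) The plaintiff resides in Mormere, which is not Morhaven. Condition met.
  (b) The claim does not concern real property. The proviso rescues it, though: the amount in controversy is 34,750 dollars, which meets the USD 20,000 floor. Met.
  (c) The amount in controversy is $34,750, which meets the USD 33,000 floor — that alternative is enough. Satisfied.
  (d) The amount in controversy is USD 34,750, within the USD 150,000 ceiling, which satisfies one of the alternatives. Met.
  (e) No party resides in Morhaven. Fails.
  → At least one condition fails; no jurisdiction.
The Circuit Court of Palwick:
  (a) The plaintiff resides in Mormere, which is not Palwick, so this disjunct is met. And the carve-out is inapplicable — the claim is a tort claim, not a property claim. Met.
  (b) The claim is a tort claim, not an employment claim, which satisfies one of the alternatives. Satisfied.
  (c) No such written consent has been filed. However, the amount in controversy is $34,750, which meets the USD 10,000 floor, so the 'unless' proviso supplies this condition. Satisfied.
  (d) No defendant is a corporation; the operative events occurred in Palwick, not Morhaven — no alternative holds. Nor does the 'unless' clause help: the amount in controversy is $34,750, below the USD 75,000 floor. Not met.
  → At least one condition fails; no jurisdiction.
The Provincial Court of Morhaven:
  (a) The claim is a tort claim, not an employment claim. The carve-out does not apply: the claim does not concern real property. Met.
  (b) No such written consent has been filed; no party resides in Morhaven; the claim does not concern real property — no alternative holds. Fails.
  (c) The amount in controversy is $34,750, within the USD 150,000 ceiling — that alternative is enough. Satisfied.
  (d) The plaintiff resides in Mormere, which is not Morhaven, which satisfies one of the alternatives. Condition met.
  → The court lacks jurisdiction.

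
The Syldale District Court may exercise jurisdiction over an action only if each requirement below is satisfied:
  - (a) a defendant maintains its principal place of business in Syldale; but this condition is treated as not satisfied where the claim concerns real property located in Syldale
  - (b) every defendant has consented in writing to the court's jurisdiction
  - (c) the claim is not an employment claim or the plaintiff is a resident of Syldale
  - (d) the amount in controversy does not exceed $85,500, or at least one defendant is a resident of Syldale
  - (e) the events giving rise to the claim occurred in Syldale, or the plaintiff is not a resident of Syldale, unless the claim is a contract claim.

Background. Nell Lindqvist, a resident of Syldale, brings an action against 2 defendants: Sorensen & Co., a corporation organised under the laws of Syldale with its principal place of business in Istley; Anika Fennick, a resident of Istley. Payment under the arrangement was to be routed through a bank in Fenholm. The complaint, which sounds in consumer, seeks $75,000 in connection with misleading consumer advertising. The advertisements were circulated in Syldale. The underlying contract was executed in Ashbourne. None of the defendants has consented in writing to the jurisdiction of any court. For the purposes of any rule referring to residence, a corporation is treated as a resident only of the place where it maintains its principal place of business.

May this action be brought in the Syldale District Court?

The Syldale District Court:
  (a) The corporate defendant(s) have their principal place of business in Istley, not Syldale. Fails.
  (b) No such written consent has been filed. Condition not met.
  (c) The claim is a consumer claim, not an employment claim, so one alternative holds. Met.
  (d) The amount in controversy is $75,000, within the $85,500 ceiling, so one alternative holds. Satisfied.
  (e) The operative events occurred in Syldale, so this disjunct is met. Satisfied.
  → No jurisdiction.

No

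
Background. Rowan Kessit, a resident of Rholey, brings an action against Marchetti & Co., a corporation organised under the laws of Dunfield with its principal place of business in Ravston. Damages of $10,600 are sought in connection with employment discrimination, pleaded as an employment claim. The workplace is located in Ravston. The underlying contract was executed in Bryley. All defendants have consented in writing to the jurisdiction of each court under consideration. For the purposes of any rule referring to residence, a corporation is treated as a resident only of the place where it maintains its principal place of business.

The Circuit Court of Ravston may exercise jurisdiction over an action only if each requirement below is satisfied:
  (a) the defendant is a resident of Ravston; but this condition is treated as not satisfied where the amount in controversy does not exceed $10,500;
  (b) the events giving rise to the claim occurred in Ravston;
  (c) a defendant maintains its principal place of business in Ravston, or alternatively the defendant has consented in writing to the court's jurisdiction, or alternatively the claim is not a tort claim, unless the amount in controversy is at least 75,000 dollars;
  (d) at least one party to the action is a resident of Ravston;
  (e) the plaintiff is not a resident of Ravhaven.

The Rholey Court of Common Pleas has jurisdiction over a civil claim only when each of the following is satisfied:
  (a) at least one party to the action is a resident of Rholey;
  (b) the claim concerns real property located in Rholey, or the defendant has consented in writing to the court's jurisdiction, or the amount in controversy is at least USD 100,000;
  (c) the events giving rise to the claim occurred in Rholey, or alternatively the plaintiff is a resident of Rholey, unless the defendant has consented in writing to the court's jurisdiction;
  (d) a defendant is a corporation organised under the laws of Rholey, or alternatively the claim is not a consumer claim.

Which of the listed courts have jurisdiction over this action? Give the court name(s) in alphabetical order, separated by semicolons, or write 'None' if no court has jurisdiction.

the Circuit Court of Ravston; the Rholey Court of Common Pleas

The Circuit Court of Ravston:
  (a) The defendant resides in Ravston. And the carve-out is inapplicable — the amount in controversy is 10,600 dollars, above the USD 10,500 ceiling. Satisfied.
  (b) The operative events occurred in Ravston. Condition met.
  (c) Marchetti & Co. has its principal place of business in Ravston, so one alternative holds. Met.
  (d) Marchetti & Co. resides in Ravston. Satisfied.
  (e) The plaintiff resides in Rholey, which is not Ravhaven. Satisfied.
  → The court has jurisdiction.
The Rholey Court of Common Pleas:
  (a) Rowan Kessit resides in Rholey. Met.
  (b) Every defendant has filed written consent, which satisfies one of the alternatives. Condition met.
  (c) The plaintiff resides in Rholey, so one alternative holds. Condition met.
  (d) The claim is an employment claim, not a consumer claim, so this disjunct is met. Met.
  → All conditions met; jurisdiction exists.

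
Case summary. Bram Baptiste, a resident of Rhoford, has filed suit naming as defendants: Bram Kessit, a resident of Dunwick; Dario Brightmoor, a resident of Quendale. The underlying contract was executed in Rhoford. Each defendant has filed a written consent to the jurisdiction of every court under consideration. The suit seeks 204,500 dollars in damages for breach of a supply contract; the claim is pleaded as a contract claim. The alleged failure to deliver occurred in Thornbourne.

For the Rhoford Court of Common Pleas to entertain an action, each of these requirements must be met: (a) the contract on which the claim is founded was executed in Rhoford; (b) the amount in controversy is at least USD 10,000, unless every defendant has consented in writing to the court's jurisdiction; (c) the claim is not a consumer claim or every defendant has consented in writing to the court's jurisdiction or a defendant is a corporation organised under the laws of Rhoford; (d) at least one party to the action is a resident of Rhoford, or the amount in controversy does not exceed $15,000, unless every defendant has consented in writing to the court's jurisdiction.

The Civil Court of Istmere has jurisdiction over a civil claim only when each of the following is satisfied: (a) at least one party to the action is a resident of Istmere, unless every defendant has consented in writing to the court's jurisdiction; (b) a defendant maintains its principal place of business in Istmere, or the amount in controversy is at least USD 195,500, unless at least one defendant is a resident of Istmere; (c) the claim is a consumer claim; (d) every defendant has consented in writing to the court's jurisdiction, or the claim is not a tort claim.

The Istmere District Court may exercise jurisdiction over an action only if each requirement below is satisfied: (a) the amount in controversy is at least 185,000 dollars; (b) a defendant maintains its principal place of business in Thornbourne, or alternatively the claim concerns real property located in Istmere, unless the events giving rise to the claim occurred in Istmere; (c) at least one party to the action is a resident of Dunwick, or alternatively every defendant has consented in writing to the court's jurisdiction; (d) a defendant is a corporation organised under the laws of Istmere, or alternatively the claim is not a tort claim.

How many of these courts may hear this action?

1

The Rhoford Court of Common Pleas:
  (a) The contract was executed in Rhoford. Met.
  (b) The amount in controversy is $204,500, which meets the $10,000 floor. Met.
  (c) The claim is a contract claim, not a consumer claim, which satisfies one of the alternatives. Satisfied.
  (d) Bram Baptiste resides in Rhoford, which satisfies one of the alternatives. Met.
  → The court has jurisdiction.
The Civil Court of Istmere:
  (a) No party resides in Istmere. The proviso rescues it, though: every defendant has filed written consent. Satisfied.
  (b) The amount in controversy is $204,500, which meets the $195,500 floor, so this disjunct is met. Satisfied.
  (c) The claim is a contract claim, not a consumer claim. Not satisfied.
  (d) Every defendant has filed written consent, so one alternative holds. Satisfied.
  → Not every requirement is met — no jurisdiction.
The Istmere District Court:
  (a) The amount in controversy is $204,500, which meets the $185,000 floor. Satisfied.
  (b) No defendant is a corporation; the claim does not concern real property — every alternative fails. Nor does the 'unless' clause help: the operative events occurred in Thornbourne, not Istmere. Condition not met.
  (c) Bram Kessit resides in Dunwick, so this disjunct is met. Condition met.
  (d) The claim is a contract claim, not a tort claim, which satisfies one of the alternatives. Condition met.
  → Not every requirement is met — no jurisdiction.
Courts with jurisdiction: the Rhoford Court of Common Pleas — 1 in total.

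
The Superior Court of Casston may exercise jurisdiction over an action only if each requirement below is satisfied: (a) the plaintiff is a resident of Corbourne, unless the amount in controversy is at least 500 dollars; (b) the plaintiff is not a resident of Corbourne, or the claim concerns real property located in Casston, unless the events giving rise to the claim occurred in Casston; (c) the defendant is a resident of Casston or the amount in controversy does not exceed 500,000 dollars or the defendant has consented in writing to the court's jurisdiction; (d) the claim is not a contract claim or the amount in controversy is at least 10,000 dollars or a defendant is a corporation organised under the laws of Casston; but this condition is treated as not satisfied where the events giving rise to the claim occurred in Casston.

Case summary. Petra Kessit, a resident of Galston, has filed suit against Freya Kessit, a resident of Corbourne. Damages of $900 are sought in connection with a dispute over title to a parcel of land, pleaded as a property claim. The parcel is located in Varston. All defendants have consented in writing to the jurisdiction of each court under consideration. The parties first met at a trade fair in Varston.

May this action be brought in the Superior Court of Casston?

The Superior Court of Casston:
  (a) The plaintiff resides in Galston, not Corbourne. The proviso rescues it, though: the amount in controversy is 900 dollars, which meets the $500 floor. Met.
  (b) The plaintiff resides in Galston, which is not Corbourne, which satisfies one of the alternatives. Satisfied.
  (c) The amount in controversy is $900, within the USD 500,000 ceiling, so one alternative holds. Met.
  (d) The claim is a property claim, not a contract claim, so this disjunct is met. The exception is not triggered, since the operative events occurred in Varston, not Casston. Met.
  → All conditions met; jurisdiction exists.

Yes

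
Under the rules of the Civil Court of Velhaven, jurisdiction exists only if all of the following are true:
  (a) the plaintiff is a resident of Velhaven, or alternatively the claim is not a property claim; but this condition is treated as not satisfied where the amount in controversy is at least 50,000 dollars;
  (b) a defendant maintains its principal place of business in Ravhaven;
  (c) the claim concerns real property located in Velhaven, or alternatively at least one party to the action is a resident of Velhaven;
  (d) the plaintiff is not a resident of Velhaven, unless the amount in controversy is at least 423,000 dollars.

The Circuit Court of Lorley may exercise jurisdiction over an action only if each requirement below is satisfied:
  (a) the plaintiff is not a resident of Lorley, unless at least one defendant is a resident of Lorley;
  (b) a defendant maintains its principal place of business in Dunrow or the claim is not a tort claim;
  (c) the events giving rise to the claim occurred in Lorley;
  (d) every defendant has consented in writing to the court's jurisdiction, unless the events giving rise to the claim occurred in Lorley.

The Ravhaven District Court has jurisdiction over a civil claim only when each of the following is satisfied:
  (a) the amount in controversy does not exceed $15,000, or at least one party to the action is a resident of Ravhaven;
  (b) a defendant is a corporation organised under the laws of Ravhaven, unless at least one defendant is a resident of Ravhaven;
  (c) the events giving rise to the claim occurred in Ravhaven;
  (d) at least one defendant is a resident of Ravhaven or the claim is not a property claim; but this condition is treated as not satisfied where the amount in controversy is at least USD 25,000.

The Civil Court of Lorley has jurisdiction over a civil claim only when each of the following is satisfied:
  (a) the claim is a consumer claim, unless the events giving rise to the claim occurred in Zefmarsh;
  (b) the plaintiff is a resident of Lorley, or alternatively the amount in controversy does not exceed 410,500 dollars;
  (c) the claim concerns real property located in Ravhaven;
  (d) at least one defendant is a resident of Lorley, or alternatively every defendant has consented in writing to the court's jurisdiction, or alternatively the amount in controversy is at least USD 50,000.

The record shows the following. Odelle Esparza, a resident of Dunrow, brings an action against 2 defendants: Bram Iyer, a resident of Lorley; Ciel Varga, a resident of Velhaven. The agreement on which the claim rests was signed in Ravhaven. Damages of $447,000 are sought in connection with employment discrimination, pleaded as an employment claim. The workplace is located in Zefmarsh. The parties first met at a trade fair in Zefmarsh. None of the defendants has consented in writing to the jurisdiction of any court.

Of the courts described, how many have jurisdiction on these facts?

0

The Civil Court of Velhaven:
  (a) The claim is an employment claim, not a property claim — that alternative is enough. However, the amount in controversy is 447,000 dollars, which meets the USD 50,000 floor, which falls within the stated exception and so defeats the condition. Fails.
  (b) No defendant is a corporation. Not met.
  (c) Ciel Varga resides in Velhaven, so this disjunct is met. Condition met.
  (d) The plaintiff resides in Dunrow, which is not Velhaven. Met.
  → The court lacks jurisdiction.
The Circuit Court of Lorley:
  (a) The plaintiff resides in Dunrow, which is not Lorley. Satisfied.
  (b) The claim is an employment claim, not a tort claim — that alternative is enough. Satisfied.
  (c) The operative events occurred in Zefmarsh, not Lorley. Not met.
  (d) No such written consent has been filed. Nor does the 'unless' clause help: the operative events occurred in Zefmarsh, not Lorley. Not met.
  → Not every requirement is met — no jurisdiction.
The Ravhaven District Court:
  (a) The amount in controversy is USD 447,000, above the $15,000 ceiling; no party resides in Ravhaven — every alternative fails. Fails.
  (b) No defendant is a corporation. The proviso offers no rescue either, since no defendant resides in Ravhaven (they reside in Lorley, Velhaven). Not met.
  (c) The operative events occurred in Zefmarsh, not Ravhaven. Not satisfied.
  (d) The claim is an employment claim, not a property claim — that alternative is enough. But the amount in controversy is $447,000, which meets the 25,000 dollars floor, triggering the carve-out and defeating this condition. Fails.
  → No jurisdiction.
The Civil Court of Lorley:
  (a) The claim is an employment claim, not a consumer claim. The proviso rescues it, though: the operative events occurred in Zefmarsh. Satisfied.
  (b) The plaintiff resides in Dunrow, not Lorley; the amount in controversy is 447,000 dollars, above the USD 410,500 ceiling — no alternative holds. Not met.
  (c) The claim does not concern real property. Not met.
  (d) Bram Iyer resides in Lorley — that alternative is enough. Satisfied.
  → No jurisdiction.
No court satisfies all of its conditions.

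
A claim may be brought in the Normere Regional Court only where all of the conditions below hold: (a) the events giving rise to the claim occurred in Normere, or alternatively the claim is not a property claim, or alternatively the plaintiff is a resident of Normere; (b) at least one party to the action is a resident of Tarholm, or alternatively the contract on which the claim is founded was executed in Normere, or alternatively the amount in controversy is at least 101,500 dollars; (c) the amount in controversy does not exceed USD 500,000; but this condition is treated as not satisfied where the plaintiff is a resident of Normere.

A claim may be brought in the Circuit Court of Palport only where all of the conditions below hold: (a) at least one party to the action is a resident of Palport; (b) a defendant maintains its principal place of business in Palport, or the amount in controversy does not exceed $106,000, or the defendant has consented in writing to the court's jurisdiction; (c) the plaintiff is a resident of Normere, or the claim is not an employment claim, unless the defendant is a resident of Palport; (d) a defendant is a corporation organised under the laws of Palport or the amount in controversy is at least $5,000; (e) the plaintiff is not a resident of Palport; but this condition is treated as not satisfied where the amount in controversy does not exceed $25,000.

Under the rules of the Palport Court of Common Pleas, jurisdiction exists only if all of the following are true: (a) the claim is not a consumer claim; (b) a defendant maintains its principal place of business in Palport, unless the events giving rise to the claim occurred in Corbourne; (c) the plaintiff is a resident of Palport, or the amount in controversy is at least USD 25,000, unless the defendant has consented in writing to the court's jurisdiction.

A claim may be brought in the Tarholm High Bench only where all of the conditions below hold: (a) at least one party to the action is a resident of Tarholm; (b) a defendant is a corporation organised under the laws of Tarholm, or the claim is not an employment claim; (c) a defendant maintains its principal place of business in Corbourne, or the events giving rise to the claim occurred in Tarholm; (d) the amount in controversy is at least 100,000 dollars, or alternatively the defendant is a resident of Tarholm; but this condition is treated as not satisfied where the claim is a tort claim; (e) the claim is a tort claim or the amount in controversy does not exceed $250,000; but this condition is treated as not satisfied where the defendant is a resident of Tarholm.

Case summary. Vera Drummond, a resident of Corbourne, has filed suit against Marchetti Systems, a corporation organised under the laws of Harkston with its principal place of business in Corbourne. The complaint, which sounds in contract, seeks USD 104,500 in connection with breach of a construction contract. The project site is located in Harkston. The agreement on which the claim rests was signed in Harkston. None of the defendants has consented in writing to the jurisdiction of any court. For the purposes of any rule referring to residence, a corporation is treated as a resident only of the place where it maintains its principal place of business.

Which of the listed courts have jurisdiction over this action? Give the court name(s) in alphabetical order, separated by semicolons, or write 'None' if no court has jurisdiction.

the Normere Regional Court

The Normere Regional Court:
  (a) The claim is a contract claim, not a property claim — that alternative is enough. Met.
  (b) The amount in controversy is USD 104,500, which meets the $101,500 floor, which satisfies one of the alternatives. Condition met.
  (c) The amount in controversy is $104,500, within the USD 500,000 ceiling. The carve-out does not apply: the plaintiff resides in Corbourne, not Normere. Met.
  → Every requirement is satisfied — jurisdiction.
The Circuit Court of Palport:
  (a) No party resides in Palport. Not met.
  (b) The amount in controversy is 104,500 dollars, within the USD 106,000 ceiling, which satisfies one of the alternatives. Met.
  (c) The claim is a contract claim, not an employment claim, which satisfies one of the alternatives. Met.
  (d) The amount in controversy is 104,500 dollars, which meets the $5,000 floor, so one alternative holds. Satisfied.
  (e) The plaintiff resides in Corbourne, which is not Palport. And the carve-out is inapplicable — the amount in controversy is 104,500 dollars, above the USD 25,000 ceiling. Condition met.
  → The court lacks jurisdiction.
The Palport Court of Common Pleas:
  (a) The claim is a contract claim, not a consumer claim. Met.
  (b) The corporate defendant(s) have their principal place of business in Corbourne, not Palport. The proviso offers no rescue either, since the operative events occurred in Harkston, not Corbourne. Fails.
  (c) The amount in controversy is USD 104,500, which meets the USD 25,000 floor — that alternative is enough. Condition met.
  → The court lacks jurisdiction.
The Tarholm High Bench:
  (a) No party resides in Tarholm. Fails.
  (b) The claim is a contract claim, not an employment claim, so one alternative holds. Condition met.
  (c) Marchetti Systems has its principal place of business in Corbourne, so one alternative holds. Met.
  (d) The amount in controversy is $104,500, which meets the 100,000 dollars floor, so one alternative holds. The exception is not triggered, since the claim is a contract claim, not a tort claim. Condition met.
  (e) The amount in controversy is $104,500, within the USD 250,000 ceiling, which satisfies one of the alternatives. And the carve-out is inapplicable — the defendant resides in Corbourne, not Tarholm. Met.
  → Not every requirement is met — no jurisdiction.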